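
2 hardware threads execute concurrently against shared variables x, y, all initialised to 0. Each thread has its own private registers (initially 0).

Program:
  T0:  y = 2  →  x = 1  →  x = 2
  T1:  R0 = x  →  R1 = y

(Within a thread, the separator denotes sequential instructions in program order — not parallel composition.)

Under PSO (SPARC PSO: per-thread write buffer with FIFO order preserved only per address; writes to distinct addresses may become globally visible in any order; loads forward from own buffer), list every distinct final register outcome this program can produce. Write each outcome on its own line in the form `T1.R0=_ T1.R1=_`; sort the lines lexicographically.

T1.R0=0 T1.R1=0
T1.R0=0 T1.R1=2
T1.R0=1 T1.R1=0
T1.R0=1 T1.R1=2
T1.R0=2 T1.R1=0
T1.R0=2 T1.R1=2

outcome vector order: (T1.R0,T1.R1)
|PSO outcomes| = 6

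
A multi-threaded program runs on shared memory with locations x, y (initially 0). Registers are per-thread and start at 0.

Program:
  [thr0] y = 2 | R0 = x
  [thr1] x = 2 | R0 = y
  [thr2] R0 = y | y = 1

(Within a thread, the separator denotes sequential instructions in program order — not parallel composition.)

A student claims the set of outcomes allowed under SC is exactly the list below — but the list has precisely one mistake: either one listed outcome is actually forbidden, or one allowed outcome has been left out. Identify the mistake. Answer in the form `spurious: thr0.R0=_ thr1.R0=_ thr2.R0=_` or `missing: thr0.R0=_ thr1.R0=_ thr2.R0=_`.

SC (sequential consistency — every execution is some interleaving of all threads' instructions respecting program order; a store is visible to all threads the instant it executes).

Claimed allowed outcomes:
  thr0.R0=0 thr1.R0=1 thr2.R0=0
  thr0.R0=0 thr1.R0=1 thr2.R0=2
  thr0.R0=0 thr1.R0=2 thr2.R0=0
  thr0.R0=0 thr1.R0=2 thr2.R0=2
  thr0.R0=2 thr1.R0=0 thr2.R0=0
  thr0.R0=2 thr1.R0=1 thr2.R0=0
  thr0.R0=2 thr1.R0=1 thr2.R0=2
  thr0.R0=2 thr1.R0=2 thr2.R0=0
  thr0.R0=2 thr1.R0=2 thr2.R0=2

missing: thr0.R0=2 thr1.R0=0 thr2.R0=2

outcome vector order: (thr0.R0,thr1.R0,thr2.R0)
[SC] allowed = {<0 1 0> <0 1 2> <0 2 0> <0 2 2> <2 0 0> <2 0 2> <2 1 0> <2 1 2> <2 2 0> <2 2 2>}
SC∖claimed = {<2 0 2>}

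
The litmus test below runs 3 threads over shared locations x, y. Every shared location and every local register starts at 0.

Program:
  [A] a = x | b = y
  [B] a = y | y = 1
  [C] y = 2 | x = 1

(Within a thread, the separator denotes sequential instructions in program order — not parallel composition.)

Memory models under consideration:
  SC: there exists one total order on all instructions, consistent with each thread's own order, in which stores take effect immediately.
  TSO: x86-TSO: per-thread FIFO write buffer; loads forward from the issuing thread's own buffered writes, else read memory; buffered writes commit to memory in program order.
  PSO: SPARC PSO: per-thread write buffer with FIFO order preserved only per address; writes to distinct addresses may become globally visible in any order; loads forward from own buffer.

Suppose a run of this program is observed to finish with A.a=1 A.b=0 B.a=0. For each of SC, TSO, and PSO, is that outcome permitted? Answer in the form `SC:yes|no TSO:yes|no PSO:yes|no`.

outcome vector order: (A.a,A.b,B.a)
[SC] allowed = {(0,0,0) (0,0,2) (0,1,0) (0,1,2) (0,2,0) (0,2,2) (1,1,0) (1,1,2) (1,2,0) (1,2,2)}
[TSO] allowed = {(0,0,0) (0,0,2) (0,1,0) (0,1,2) (0,2,0) (0,2,2) (1,1,0) (1,1,2) (1,2,0) (1,2,2)}
[PSO] allowed = {(0,0,0) (0,0,2) (0,1,0) (0,1,2) (0,2,0) (0,2,2) (1,0,0) (1,0,2) (1,1,0) (1,1,2) (1,2,0) (1,2,2)}
target (1,0,0) ∈ {PSO}

SC:no TSO:no PSO:yes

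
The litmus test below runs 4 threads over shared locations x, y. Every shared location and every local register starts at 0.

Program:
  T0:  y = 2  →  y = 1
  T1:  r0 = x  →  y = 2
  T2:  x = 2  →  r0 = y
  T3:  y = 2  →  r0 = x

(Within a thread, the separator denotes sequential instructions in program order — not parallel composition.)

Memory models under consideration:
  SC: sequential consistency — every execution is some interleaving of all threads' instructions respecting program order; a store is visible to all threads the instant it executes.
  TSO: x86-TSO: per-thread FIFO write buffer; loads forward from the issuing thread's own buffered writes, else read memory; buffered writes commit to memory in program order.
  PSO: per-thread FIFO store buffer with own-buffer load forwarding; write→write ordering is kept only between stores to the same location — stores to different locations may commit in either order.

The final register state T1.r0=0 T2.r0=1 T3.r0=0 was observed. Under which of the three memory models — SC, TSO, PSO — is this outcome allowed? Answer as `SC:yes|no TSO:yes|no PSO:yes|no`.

outcome vector order: (T1.r0,T2.r0,T3.r0)
SC: 10 outcomes — {0/0/2; 0/1/0; 0/1/2; 0/2/0; 0/2/2; 2/0/2; 2/1/0; 2/1/2; 2/2/0; 2/2/2}
TSO: 12 outcomes — {0/0/0; 0/0/2; 0/1/0; 0/1/2; 0/2/0; 0/2/2; 2/0/0; 2/0/2; 2/1/0; 2/1/2; 2/2/0; 2/2/2}
PSO: 12 outcomes — {0/0/0; 0/0/2; 0/1/0; 0/1/2; 0/2/0; 0/2/2; 2/0/0; 2/0/2; 2/1/0; 2/1/2; 2/2/0; 2/2/2}
target 0/1/0 ∈ {SC,TSO,PSO}

SC:yes TSO:yes PSO:yes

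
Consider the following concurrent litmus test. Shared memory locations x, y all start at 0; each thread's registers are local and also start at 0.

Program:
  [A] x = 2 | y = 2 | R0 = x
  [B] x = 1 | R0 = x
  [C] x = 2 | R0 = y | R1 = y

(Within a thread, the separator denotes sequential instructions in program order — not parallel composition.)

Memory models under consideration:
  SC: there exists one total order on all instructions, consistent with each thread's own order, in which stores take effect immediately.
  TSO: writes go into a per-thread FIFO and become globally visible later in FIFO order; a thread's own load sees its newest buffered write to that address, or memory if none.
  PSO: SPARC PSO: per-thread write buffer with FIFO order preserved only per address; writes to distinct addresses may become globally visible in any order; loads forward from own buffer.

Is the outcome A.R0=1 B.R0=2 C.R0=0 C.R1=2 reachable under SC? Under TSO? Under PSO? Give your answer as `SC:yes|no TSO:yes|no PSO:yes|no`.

outcome vector order: (A.R0,B.R0,C.R0,C.R1)
SC (10): (1,1,0,0), (1,1,0,2), (1,1,2,2), (1,2,2,2), (2,1,0,0), (2,1,0,2), (2,1,2,2), (2,2,0,0), (2,2,0,2), (2,2,2,2)
TSO (12): (1,1,0,0), (1,1,0,2), (1,1,2,2), (1,2,0,0), (1,2,0,2), (1,2,2,2), (2,1,0,0), (2,1,0,2), (2,1,2,2), (2,2,0,0), (2,2,0,2), (2,2,2,2)
PSO (12): (1,1,0,0), (1,1,0,2), (1,1,2,2), (1,2,0,0), (1,2,0,2), (1,2,2,2), (2,1,0,0), (2,1,0,2), (2,1,2,2), (2,2,0,0), (2,2,0,2), (2,2,2,2)
target (1,2,0,2) ∈ {TSO,PSO}

SC:no TSO:yes PSO:yes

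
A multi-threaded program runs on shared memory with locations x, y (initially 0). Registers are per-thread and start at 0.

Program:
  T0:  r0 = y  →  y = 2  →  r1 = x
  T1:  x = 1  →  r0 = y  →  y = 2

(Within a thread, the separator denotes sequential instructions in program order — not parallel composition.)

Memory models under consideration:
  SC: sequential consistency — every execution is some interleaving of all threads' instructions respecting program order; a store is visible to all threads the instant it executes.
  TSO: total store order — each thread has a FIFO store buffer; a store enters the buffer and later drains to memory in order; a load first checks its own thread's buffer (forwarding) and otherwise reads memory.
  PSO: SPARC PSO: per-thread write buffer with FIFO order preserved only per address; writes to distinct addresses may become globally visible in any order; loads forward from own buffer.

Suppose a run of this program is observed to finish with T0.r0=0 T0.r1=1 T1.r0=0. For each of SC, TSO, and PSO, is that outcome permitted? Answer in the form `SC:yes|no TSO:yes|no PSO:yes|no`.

outcome vector order: (T0.r0,T0.r1,T1.r0)
SC: 4 outcomes — {0/0/2; 0/1/0; 0/1/2; 2/1/0}
TSO: 5 outcomes — {0/0/0; 0/0/2; 0/1/0; 0/1/2; 2/1/0}
PSO: 6 outcomes — {0/0/0; 0/0/2; 0/1/0; 0/1/2; 2/0/0; 2/1/0}
target 0/1/0 ∈ {SC,TSO,PSO}

SC:yes TSO:yes PSO:yes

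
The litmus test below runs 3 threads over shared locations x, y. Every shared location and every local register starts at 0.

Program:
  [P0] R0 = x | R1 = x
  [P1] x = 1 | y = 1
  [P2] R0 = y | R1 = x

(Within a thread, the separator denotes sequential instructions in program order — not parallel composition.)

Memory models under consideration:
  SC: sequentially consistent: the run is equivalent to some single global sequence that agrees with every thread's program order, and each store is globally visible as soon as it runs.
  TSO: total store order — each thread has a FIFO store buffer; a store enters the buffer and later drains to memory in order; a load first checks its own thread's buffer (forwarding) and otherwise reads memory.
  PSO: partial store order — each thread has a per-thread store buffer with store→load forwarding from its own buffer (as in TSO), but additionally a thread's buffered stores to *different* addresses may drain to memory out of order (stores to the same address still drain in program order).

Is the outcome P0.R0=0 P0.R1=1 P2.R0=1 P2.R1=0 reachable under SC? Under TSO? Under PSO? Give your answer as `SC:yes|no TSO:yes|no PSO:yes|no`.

SC:no TSO:no PSO:yes

outcome vector order: (P0.R0,P0.R1,P2.R0,P2.R1)
[SC] allowed = {0000, 0001, 0011, 0100, 0101, 0111, 1100, 1101, 1111}
[TSO] allowed = {0000, 0001, 0011, 0100, 0101, 0111, 1100, 1101, 1111}
[PSO] allowed = {0000, 0001, 0010, 0011, 0100, 0101, 0110, 0111, 1100, 1101, 1110, 1111}
target 0110 ∈ {PSO}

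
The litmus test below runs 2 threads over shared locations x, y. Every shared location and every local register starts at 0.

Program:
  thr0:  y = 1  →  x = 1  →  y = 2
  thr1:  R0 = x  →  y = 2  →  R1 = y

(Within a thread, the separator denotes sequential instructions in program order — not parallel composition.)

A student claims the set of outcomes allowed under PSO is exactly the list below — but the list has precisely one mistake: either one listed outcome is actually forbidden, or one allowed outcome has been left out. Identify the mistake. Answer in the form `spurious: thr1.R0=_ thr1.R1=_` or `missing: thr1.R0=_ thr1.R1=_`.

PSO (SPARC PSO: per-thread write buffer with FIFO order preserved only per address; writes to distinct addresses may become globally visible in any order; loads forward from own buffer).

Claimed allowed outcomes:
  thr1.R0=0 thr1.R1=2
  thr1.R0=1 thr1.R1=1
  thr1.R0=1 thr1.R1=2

missing: thr1.R0=0 thr1.R1=1

outcome vector order: (thr1.R0,thr1.R1)
under PSO → 0/1; 0/2; 1/1; 1/2
PSO∖claimed = {0/1}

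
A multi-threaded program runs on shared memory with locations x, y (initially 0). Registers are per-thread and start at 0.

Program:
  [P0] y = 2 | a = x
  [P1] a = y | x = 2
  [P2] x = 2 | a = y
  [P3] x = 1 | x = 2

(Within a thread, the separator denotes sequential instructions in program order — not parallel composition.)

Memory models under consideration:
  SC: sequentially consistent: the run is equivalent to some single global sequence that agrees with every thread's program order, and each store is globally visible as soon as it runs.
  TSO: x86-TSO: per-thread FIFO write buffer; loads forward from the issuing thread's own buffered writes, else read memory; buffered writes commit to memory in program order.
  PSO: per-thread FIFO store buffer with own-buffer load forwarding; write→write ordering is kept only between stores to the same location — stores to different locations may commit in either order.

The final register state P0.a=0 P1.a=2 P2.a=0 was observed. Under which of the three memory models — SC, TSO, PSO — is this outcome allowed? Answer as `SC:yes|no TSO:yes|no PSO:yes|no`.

SC:no TSO:yes PSO:yes

outcome vector order: (P0.a,P1.a,P2.a)
[SC] allowed = {0/0/2, 0/2/2, 1/0/0, 1/0/2, 1/2/0, 1/2/2, 2/0/0, 2/0/2, 2/2/0, 2/2/2}
[TSO] allowed = {0/0/0, 0/0/2, 0/2/0, 0/2/2, 1/0/0, 1/0/2, 1/2/0, 1/2/2, 2/0/0, 2/0/2, 2/2/0, 2/2/2}
[PSO] allowed = {0/0/0, 0/0/2, 0/2/0, 0/2/2, 1/0/0, 1/0/2, 1/2/0, 1/2/2, 2/0/0, 2/0/2, 2/2/0, 2/2/2}
target 0/2/0 ∈ {TSO,PSO}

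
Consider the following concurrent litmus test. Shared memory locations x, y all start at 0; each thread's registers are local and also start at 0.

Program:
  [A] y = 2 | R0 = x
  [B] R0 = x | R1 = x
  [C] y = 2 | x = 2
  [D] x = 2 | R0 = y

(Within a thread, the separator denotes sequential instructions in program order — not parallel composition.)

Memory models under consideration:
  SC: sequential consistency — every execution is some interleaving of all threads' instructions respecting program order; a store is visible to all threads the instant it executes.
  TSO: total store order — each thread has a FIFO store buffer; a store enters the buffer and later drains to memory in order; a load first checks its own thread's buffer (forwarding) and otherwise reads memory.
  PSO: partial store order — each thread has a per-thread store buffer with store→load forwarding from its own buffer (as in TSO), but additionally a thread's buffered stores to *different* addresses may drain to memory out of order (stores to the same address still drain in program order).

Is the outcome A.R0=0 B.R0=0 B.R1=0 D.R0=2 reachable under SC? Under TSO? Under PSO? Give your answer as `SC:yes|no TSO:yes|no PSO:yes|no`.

outcome vector order: (A.R0,B.R0,B.R1,D.R0)
[SC] allowed = {0/0/0/2, 0/0/2/2, 0/2/2/2, 2/0/0/0, 2/0/0/2, 2/0/2/0, 2/0/2/2, 2/2/2/0, 2/2/2/2}
[TSO] allowed = {0/0/0/0, 0/0/0/2, 0/0/2/0, 0/0/2/2, 0/2/2/0, 0/2/2/2, 2/0/0/0, 2/0/0/2, 2/0/2/0, 2/0/2/2, 2/2/2/0, 2/2/2/2}
[PSO] allowed = {0/0/0/0, 0/0/0/2, 0/0/2/0, 0/0/2/2, 0/2/2/0, 0/2/2/2, 2/0/0/0, 2/0/0/2, 2/0/2/0, 2/0/2/2, 2/2/2/0, 2/2/2/2}
target 0/0/0/2 ∈ {SC,TSO,PSO}

SC:yes TSO:yes PSO:yes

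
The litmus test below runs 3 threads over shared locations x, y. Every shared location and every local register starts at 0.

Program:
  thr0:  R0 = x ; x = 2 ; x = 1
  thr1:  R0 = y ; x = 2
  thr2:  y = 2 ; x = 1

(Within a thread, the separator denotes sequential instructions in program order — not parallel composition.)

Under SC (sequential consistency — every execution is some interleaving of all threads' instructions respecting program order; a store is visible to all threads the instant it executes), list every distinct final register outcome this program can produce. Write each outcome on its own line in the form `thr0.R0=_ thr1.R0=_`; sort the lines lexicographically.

outcome vector order: (thr0.R0,thr1.R0)
|SC outcomes| = 6

thr0.R0=0 thr1.R0=0
thr0.R0=0 thr1.R0=2
thr0.R0=1 thr1.R0=0
thr0.R0=1 thr1.R0=2
thr0.R0=2 thr1.R0=0
thr0.R0=2 thr1.R0=2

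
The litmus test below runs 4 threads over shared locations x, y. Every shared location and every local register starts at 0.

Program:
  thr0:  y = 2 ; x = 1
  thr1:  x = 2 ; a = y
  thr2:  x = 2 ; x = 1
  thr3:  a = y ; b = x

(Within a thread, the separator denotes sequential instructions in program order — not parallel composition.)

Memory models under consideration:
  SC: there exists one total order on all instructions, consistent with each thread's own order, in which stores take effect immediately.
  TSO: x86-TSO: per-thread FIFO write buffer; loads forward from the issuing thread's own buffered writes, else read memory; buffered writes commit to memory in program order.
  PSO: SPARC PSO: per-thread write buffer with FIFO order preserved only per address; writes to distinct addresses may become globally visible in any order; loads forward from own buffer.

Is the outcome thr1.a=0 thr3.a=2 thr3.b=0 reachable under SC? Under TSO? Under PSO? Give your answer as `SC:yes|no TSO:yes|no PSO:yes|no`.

SC:no TSO:yes PSO:yes

outcome vector order: (thr1.a,thr3.a,thr3.b)
[SC] allowed = {0/0/0, 0/0/1, 0/0/2, 0/2/1, 0/2/2, 2/0/0, 2/0/1, 2/0/2, 2/2/0, 2/2/1, 2/2/2}
[TSO] allowed = {0/0/0, 0/0/1, 0/0/2, 0/2/0, 0/2/1, 0/2/2, 2/0/0, 2/0/1, 2/0/2, 2/2/0, 2/2/1, 2/2/2}
[PSO] allowed = {0/0/0, 0/0/1, 0/0/2, 0/2/0, 0/2/1, 0/2/2, 2/0/0, 2/0/1, 2/0/2, 2/2/0, 2/2/1, 2/2/2}
target 0/2/0 ∈ {TSO,PSO}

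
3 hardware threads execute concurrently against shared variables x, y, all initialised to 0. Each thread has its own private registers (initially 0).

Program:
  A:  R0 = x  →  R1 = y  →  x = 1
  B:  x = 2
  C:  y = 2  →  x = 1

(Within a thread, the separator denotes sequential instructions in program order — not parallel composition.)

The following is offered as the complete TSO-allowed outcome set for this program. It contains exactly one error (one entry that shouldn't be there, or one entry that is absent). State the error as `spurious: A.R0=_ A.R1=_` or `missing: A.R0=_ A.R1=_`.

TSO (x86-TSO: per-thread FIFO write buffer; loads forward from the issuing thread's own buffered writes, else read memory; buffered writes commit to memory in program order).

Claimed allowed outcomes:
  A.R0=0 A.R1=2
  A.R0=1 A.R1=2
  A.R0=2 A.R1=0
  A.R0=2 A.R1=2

outcome vector order: (A.R0,A.R1)
[TSO] allowed = {(0,0); (0,2); (1,2); (2,0); (2,2)}
TSO∖claimed = {(0,0)}

missing: A.R0=0 A.R1=0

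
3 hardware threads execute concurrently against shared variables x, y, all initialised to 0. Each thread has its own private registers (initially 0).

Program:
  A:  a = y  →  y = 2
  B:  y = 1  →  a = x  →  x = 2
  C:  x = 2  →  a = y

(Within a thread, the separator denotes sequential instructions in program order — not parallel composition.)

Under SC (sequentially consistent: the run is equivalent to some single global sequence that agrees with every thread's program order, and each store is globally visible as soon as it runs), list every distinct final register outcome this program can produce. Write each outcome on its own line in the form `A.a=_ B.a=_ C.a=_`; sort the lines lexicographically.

A.a=0 B.a=0 C.a=1
A.a=0 B.a=0 C.a=2
A.a=0 B.a=2 C.a=0
A.a=0 B.a=2 C.a=1
A.a=0 B.a=2 C.a=2
A.a=1 B.a=0 C.a=1
A.a=1 B.a=0 C.a=2
A.a=1 B.a=2 C.a=0
A.a=1 B.a=2 C.a=1
A.a=1 B.a=2 C.a=2

outcome vector order: (A.a,B.a,C.a)
|SC outcomes| = 10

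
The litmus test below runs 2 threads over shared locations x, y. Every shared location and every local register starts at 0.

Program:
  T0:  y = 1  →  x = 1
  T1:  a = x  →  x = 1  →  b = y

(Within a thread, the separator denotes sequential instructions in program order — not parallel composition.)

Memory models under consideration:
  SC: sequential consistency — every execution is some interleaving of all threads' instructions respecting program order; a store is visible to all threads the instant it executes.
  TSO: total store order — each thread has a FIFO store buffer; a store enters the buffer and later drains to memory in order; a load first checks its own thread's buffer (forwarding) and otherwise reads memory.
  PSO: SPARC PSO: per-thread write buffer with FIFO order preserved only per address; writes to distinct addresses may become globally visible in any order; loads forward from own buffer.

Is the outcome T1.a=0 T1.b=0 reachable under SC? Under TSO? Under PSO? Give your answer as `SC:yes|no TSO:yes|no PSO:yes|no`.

SC:yes TSO:yes PSO:yes

outcome vector order: (T1.a,T1.b)
under SC → 00, 01, 11
under TSO → 00, 01, 11
under PSO → 00, 01, 10, 11
target 00 ∈ {SC,TSO,PSO}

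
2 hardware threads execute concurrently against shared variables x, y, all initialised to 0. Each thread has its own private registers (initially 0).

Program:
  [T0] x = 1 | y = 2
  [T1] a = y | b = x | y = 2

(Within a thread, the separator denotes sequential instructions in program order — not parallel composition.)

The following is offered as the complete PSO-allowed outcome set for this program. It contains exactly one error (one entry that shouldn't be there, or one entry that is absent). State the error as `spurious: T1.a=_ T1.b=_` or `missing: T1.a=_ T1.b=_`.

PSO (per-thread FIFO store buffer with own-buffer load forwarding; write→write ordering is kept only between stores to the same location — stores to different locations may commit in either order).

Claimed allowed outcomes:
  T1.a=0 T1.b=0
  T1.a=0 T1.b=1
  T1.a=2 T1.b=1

missing: T1.a=2 T1.b=0

outcome vector order: (T1.a,T1.b)
under PSO → 00; 01; 20; 21
PSO∖claimed = {20}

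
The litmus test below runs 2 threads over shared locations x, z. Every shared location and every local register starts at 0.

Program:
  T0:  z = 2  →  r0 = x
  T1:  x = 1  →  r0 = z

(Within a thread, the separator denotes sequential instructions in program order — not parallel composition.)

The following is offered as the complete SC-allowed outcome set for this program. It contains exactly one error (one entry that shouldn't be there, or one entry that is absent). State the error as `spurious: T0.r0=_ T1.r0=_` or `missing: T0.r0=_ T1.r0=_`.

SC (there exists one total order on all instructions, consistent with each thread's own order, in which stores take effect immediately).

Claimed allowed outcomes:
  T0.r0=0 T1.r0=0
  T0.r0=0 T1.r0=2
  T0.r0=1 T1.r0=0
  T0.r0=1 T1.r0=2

outcome vector order: (T0.r0,T1.r0)
[SC] allowed = {<0 2>; <1 0>; <1 2>}
claimed∖SC = {<0 0>}

spurious: T0.r0=0 T1.r0=0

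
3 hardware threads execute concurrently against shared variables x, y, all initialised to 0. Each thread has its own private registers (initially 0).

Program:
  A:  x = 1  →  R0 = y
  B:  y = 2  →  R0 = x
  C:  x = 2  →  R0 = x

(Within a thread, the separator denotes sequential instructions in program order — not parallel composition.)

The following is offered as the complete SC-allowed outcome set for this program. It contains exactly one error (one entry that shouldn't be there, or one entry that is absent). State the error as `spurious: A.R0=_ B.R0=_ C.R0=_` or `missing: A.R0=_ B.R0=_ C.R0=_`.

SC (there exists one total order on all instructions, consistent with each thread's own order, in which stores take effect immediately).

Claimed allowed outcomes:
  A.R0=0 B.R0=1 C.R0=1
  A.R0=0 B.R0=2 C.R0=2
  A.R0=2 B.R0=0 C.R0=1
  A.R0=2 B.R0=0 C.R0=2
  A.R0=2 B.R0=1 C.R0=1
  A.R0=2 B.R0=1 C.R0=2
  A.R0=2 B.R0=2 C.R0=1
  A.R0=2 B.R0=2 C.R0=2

outcome vector order: (A.R0,B.R0,C.R0)
SC: 9 outcomes — {<0 1 1>, <0 1 2>, <0 2 2>, <2 0 1>, <2 0 2>, <2 1 1>, <2 1 2>, <2 2 1>, <2 2 2>}
SC∖claimed = {<0 1 2>}

missing: A.R0=0 B.R0=1 C.R0=2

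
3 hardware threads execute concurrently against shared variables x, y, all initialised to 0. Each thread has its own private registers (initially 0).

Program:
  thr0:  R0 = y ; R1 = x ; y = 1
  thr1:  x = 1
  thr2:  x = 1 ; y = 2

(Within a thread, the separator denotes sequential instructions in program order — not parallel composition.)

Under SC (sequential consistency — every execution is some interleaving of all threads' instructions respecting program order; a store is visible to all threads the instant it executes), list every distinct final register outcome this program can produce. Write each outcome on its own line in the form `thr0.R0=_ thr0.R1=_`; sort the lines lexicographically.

thr0.R0=0 thr0.R1=0
thr0.R0=0 thr0.R1=1
thr0.R0=2 thr0.R1=1

outcome vector order: (thr0.R0,thr0.R1)
|SC outcomes| = 3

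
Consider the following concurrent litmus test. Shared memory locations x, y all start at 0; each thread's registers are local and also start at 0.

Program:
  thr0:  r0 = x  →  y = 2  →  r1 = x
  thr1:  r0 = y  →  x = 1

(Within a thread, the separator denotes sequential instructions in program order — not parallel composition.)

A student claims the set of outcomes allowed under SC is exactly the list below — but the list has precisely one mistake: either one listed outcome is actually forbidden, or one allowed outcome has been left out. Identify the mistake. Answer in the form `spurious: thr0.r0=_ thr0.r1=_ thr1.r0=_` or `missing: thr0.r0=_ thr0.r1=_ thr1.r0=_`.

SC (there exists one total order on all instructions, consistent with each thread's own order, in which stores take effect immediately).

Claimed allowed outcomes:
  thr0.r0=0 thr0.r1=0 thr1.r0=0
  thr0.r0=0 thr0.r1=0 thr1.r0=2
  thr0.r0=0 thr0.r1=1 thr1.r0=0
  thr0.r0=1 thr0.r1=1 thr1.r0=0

missing: thr0.r0=0 thr0.r1=1 thr1.r0=2

outcome vector order: (thr0.r0,thr0.r1,thr1.r0)
SC (5): (0,0,0) (0,0,2) (0,1,0) (0,1,2) (1,1,0)
SC∖claimed = {(0,1,2)}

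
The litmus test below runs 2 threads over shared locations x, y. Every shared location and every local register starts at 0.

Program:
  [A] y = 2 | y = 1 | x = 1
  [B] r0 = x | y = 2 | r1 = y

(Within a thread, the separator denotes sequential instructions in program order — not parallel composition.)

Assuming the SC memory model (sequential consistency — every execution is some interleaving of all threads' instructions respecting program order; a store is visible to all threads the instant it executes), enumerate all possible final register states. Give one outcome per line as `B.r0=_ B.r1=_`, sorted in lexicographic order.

outcome vector order: (B.r0,B.r1)
|SC outcomes| = 3

B.r0=0 B.r1=1
B.r0=0 B.r1=2
B.r0=1 B.r1=2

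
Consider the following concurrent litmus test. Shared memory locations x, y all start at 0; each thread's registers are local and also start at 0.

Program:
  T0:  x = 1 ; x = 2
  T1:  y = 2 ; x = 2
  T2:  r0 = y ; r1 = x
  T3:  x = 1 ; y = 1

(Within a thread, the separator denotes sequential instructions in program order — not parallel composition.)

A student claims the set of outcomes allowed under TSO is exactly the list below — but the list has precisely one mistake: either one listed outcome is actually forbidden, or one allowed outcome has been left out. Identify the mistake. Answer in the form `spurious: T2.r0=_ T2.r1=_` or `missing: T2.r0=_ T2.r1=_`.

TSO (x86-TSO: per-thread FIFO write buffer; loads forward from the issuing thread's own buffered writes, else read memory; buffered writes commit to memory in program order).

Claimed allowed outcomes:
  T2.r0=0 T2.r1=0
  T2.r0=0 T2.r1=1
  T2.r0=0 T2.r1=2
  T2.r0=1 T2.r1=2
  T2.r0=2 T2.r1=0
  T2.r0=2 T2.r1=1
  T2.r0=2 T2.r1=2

outcome vector order: (T2.r0,T2.r1)
TSO: 8 outcomes — {0/0 0/1 0/2 1/1 1/2 2/0 2/1 2/2}
TSO∖claimed = {1/1}

missing: T2.r0=1 T2.r1=1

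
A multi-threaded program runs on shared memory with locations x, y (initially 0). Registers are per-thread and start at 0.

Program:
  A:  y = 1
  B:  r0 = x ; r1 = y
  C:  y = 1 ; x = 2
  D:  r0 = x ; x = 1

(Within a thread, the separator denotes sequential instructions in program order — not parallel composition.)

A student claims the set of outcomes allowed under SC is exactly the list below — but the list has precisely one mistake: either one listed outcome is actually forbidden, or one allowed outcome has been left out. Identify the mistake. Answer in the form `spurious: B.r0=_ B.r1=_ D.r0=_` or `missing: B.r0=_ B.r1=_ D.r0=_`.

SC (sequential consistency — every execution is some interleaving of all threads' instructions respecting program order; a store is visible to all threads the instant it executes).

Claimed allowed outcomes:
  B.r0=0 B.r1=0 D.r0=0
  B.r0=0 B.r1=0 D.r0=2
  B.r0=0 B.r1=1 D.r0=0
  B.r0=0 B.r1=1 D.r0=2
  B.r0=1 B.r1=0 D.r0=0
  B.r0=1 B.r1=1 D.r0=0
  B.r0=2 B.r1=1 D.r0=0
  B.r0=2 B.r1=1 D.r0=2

outcome vector order: (B.r0,B.r1,D.r0)
[SC] allowed = {(0,0,0) (0,0,2) (0,1,0) (0,1,2) (1,0,0) (1,1,0) (1,1,2) (2,1,0) (2,1,2)}
SC∖claimed = {(1,1,2)}

missing: B.r0=1 B.r1=1 D.r0=2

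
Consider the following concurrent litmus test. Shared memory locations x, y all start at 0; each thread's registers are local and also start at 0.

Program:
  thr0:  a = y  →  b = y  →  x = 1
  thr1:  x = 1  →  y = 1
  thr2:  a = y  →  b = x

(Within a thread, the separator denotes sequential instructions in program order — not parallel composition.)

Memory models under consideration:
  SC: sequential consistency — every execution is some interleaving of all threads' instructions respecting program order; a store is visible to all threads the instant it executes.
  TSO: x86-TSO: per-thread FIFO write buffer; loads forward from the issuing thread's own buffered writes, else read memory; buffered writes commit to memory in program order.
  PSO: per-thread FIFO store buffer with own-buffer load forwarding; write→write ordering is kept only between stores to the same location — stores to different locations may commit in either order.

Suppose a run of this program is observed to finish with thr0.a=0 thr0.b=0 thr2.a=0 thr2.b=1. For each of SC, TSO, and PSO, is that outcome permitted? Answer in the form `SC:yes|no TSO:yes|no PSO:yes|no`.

SC:yes TSO:yes PSO:yes

outcome vector order: (thr0.a,thr0.b,thr2.a,thr2.b)
SC (9): <0 0 0 0>, <0 0 0 1>, <0 0 1 1>, <0 1 0 0>, <0 1 0 1>, <0 1 1 1>, <1 1 0 0>, <1 1 0 1>, <1 1 1 1>
TSO (9): <0 0 0 0>, <0 0 0 1>, <0 0 1 1>, <0 1 0 0>, <0 1 0 1>, <0 1 1 1>, <1 1 0 0>, <1 1 0 1>, <1 1 1 1>
PSO (12): <0 0 0 0>, <0 0 0 1>, <0 0 1 0>, <0 0 1 1>, <0 1 0 0>, <0 1 0 1>, <0 1 1 0>, <0 1 1 1>, <1 1 0 0>, <1 1 0 1>, <1 1 1 0>, <1 1 1 1>
target <0 0 0 1> ∈ {SC,TSO,PSO}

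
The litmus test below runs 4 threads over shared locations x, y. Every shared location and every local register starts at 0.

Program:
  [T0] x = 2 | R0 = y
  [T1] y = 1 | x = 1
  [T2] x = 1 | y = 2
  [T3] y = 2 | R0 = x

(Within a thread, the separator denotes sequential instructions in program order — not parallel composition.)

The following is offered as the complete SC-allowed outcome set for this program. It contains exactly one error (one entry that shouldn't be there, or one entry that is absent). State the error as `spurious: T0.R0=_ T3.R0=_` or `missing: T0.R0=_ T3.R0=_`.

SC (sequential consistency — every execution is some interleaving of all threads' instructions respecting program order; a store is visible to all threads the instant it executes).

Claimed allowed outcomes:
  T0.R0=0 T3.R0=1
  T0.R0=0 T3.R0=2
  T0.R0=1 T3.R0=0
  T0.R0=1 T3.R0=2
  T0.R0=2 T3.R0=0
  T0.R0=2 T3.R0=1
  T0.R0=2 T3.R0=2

outcome vector order: (T0.R0,T3.R0)
under SC → 0/1, 0/2, 1/0, 1/1, 1/2, 2/0, 2/1, 2/2
SC∖claimed = {1/1}

missing: T0.R0=1 T3.R0=1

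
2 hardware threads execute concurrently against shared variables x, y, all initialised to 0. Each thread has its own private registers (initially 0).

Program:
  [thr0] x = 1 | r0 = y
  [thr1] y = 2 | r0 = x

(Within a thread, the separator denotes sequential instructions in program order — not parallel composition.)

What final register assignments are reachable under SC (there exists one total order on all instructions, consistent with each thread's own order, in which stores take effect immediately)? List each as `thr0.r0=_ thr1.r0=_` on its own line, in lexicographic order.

thr0.r0=0 thr1.r0=1
thr0.r0=2 thr1.r0=0
thr0.r0=2 thr1.r0=1

outcome vector order: (thr0.r0,thr1.r0)
|SC outcomes| = 3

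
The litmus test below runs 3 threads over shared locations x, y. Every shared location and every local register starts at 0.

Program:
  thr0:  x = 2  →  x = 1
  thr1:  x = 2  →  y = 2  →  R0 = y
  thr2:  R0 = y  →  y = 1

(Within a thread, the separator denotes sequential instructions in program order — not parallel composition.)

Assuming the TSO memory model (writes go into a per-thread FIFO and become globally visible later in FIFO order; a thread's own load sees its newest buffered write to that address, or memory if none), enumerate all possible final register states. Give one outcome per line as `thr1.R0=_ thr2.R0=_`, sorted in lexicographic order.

outcome vector order: (thr1.R0,thr2.R0)
|TSO outcomes| = 4

thr1.R0=1 thr2.R0=0
thr1.R0=1 thr2.R0=2
thr1.R0=2 thr2.R0=0
thr1.R0=2 thr2.R0=2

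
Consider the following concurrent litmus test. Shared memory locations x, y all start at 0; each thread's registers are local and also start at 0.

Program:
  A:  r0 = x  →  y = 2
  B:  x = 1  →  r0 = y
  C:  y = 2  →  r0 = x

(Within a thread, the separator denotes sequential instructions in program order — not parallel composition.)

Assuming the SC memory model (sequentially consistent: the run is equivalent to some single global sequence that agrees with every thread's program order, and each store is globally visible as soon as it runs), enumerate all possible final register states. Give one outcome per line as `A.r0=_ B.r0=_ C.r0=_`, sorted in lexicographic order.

A.r0=0 B.r0=0 C.r0=1
A.r0=0 B.r0=2 C.r0=0
A.r0=0 B.r0=2 C.r0=1
A.r0=1 B.r0=0 C.r0=1
A.r0=1 B.r0=2 C.r0=0
A.r0=1 B.r0=2 C.r0=1

outcome vector order: (A.r0,B.r0,C.r0)
|SC outcomes| = 6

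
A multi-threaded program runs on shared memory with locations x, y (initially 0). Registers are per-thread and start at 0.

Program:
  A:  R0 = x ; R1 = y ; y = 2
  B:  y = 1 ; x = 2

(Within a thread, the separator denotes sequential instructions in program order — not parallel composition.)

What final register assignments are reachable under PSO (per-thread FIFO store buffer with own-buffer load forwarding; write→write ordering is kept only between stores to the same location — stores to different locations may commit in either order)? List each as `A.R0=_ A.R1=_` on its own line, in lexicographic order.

A.R0=0 A.R1=0
A.R0=0 A.R1=1
A.R0=2 A.R1=0
A.R0=2 A.R1=1

outcome vector order: (A.R0,A.R1)
|PSO outcomes| = 4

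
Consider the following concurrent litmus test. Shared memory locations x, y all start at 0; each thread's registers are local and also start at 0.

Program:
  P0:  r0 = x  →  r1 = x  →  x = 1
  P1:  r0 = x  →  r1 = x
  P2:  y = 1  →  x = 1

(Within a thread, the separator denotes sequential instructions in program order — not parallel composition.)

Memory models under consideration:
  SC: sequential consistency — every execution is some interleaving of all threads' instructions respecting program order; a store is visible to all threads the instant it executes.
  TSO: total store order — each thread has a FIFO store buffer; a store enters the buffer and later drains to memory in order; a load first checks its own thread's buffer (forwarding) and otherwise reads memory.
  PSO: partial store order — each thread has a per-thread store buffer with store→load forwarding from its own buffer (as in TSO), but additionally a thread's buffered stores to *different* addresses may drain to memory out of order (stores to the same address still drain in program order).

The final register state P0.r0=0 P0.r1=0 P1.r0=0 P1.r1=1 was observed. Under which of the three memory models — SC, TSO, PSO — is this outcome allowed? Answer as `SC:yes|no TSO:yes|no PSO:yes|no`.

outcome vector order: (P0.r0,P0.r1,P1.r0,P1.r1)
SC (9): (0,0,0,0) (0,0,0,1) (0,0,1,1) (0,1,0,0) (0,1,0,1) (0,1,1,1) (1,1,0,0) (1,1,0,1) (1,1,1,1)
TSO (9): (0,0,0,0) (0,0,0,1) (0,0,1,1) (0,1,0,0) (0,1,0,1) (0,1,1,1) (1,1,0,0) (1,1,0,1) (1,1,1,1)
PSO (9): (0,0,0,0) (0,0,0,1) (0,0,1,1) (0,1,0,0) (0,1,0,1) (0,1,1,1) (1,1,0,0) (1,1,0,1) (1,1,1,1)
target (0,0,0,1) ∈ {SC,TSO,PSO}

SC:yes TSO:yes PSO:yes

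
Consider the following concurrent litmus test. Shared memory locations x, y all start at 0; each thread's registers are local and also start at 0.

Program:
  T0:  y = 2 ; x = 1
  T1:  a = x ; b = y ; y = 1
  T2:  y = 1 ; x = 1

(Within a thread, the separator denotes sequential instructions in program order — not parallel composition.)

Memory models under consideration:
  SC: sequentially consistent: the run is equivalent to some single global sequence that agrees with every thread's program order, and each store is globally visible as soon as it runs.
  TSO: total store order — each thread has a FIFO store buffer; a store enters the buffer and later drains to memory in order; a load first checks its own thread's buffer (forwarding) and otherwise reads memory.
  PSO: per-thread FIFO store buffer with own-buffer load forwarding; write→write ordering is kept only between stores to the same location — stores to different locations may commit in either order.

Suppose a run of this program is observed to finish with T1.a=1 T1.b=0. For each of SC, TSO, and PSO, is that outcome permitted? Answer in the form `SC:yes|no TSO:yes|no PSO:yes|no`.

SC:no TSO:no PSO:yes

outcome vector order: (T1.a,T1.b)
SC: 5 outcomes — {0/0; 0/1; 0/2; 1/1; 1/2}
TSO: 5 outcomes — {0/0; 0/1; 0/2; 1/1; 1/2}
PSO: 6 outcomes — {0/0; 0/1; 0/2; 1/0; 1/1; 1/2}
target 1/0 ∈ {PSO}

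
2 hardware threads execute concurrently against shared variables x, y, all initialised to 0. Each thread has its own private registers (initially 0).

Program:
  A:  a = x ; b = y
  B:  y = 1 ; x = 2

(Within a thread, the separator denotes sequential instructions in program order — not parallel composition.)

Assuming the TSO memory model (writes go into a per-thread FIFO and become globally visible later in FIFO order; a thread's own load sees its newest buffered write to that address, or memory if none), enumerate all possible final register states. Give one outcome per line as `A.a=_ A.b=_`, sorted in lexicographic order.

outcome vector order: (A.a,A.b)
|TSO outcomes| = 3

A.a=0 A.b=0
A.a=0 A.b=1
A.a=2 A.b=1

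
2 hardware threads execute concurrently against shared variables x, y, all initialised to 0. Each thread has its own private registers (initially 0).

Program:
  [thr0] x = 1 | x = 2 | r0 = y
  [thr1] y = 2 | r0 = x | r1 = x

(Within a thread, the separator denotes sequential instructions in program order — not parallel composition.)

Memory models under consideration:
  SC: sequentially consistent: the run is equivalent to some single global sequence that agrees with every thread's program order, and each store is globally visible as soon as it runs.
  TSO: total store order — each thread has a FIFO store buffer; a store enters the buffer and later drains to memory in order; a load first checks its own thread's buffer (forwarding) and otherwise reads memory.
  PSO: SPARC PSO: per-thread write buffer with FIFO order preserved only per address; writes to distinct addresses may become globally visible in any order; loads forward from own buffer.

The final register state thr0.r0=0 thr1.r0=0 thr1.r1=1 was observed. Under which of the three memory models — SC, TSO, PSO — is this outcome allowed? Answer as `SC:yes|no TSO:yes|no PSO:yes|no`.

SC:no TSO:yes PSO:yes

outcome vector order: (thr0.r0,thr1.r0,thr1.r1)
under SC → (0,2,2), (2,0,0), (2,0,1), (2,0,2), (2,1,1), (2,1,2), (2,2,2)
under TSO → (0,0,0), (0,0,1), (0,0,2), (0,1,1), (0,1,2), (0,2,2), (2,0,0), (2,0,1), (2,0,2), (2,1,1), (2,1,2), (2,2,2)
under PSO → (0,0,0), (0,0,1), (0,0,2), (0,1,1), (0,1,2), (0,2,2), (2,0,0), (2,0,1), (2,0,2), (2,1,1), (2,1,2), (2,2,2)
target (0,0,1) ∈ {TSO,PSO}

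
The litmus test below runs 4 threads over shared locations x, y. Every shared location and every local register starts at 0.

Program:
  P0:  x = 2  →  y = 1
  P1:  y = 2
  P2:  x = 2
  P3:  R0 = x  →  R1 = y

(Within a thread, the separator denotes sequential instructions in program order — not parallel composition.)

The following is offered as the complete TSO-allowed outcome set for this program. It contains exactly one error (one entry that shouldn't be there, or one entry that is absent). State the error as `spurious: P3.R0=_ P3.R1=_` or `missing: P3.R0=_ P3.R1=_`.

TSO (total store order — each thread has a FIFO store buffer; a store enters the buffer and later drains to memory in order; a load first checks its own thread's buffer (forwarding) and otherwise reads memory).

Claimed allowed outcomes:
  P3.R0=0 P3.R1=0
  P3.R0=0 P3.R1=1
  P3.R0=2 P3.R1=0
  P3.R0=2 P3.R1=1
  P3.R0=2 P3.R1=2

outcome vector order: (P3.R0,P3.R1)
[TSO] allowed = {<0 0> <0 1> <0 2> <2 0> <2 1> <2 2>}
TSO∖claimed = {<0 2>}

missing: P3.R0=0 P3.R1=2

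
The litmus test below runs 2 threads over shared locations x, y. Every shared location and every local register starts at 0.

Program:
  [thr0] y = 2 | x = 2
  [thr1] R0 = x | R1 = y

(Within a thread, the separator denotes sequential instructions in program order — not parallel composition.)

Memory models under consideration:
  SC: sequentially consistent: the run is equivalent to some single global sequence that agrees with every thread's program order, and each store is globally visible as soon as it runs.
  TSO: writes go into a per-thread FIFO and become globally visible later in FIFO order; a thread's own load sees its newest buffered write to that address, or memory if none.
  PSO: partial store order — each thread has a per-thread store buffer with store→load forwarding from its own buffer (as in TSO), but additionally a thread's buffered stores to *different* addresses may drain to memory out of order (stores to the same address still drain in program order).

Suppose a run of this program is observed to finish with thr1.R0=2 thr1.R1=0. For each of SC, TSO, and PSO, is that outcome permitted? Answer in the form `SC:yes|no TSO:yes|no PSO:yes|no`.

outcome vector order: (thr1.R0,thr1.R1)
SC (3): 0/0; 0/2; 2/2
TSO (3): 0/0; 0/2; 2/2
PSO (4): 0/0; 0/2; 2/0; 2/2
target 2/0 ∈ {PSO}

SC:no TSO:no PSO:yes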